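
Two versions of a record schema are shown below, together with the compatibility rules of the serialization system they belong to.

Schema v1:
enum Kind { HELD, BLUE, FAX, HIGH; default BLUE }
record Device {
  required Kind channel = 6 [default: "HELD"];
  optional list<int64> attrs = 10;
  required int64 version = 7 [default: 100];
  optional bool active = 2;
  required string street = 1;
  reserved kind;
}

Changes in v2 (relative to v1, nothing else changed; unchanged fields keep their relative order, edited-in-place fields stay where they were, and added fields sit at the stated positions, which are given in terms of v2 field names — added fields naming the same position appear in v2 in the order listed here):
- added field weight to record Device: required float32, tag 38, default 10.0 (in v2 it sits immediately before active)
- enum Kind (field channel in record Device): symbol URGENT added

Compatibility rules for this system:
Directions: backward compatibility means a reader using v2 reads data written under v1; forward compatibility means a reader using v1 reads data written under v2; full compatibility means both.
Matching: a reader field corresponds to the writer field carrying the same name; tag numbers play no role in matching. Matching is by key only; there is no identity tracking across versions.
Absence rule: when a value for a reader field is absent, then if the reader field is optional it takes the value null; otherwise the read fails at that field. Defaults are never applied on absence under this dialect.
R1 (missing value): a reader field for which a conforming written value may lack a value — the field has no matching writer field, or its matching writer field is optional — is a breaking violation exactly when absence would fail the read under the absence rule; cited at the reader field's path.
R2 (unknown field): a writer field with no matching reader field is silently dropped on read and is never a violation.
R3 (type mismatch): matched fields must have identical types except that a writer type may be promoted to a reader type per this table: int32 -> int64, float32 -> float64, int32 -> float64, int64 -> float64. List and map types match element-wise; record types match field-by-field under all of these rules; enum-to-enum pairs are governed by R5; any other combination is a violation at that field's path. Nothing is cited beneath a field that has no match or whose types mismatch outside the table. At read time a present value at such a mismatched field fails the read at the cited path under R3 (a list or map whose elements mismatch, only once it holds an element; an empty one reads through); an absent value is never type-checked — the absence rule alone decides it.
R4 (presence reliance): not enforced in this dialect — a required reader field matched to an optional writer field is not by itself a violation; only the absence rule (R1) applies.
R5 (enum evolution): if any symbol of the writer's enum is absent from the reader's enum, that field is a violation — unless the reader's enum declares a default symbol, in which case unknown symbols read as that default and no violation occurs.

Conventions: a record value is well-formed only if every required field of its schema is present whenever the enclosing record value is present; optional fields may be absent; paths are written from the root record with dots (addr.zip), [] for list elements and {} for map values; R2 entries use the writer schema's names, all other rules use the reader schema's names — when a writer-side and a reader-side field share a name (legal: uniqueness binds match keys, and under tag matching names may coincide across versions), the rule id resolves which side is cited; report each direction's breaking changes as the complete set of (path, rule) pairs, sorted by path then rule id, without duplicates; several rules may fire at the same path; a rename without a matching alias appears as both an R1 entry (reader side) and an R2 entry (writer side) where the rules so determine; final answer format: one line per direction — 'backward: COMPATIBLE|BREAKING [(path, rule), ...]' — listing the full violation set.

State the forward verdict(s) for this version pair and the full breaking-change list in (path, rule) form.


forward: COMPATIBLE []

the writer's type comes first in each Device pair
forward for Device (reader v1, writer v2):
  writer required, Kind -> Kind: reader channel maps from writer channel
  writer optional, list<int64> -> list<int64>: reader attrs maps from writer attrs
  writer required, int64 -> int64: reader version maps from writer version
  writer optional, bool -> bool: reader active maps from writer active
  writer required, string -> string: reader street maps from writer street
  writer weight: unknown to reader
  => forward: COMPATIBLE
the other Device changes do not affect what is asked:
  added field weight to record Device: required float32, tag 38, default 10.0 (in v2 it sits immediately before active) -> its effect on Device is confined to the backward direction, not asked
  enum Kind (field channel in record Device): symbol URGENT added -> fires no rule on Device, leaving the asked answer as it is


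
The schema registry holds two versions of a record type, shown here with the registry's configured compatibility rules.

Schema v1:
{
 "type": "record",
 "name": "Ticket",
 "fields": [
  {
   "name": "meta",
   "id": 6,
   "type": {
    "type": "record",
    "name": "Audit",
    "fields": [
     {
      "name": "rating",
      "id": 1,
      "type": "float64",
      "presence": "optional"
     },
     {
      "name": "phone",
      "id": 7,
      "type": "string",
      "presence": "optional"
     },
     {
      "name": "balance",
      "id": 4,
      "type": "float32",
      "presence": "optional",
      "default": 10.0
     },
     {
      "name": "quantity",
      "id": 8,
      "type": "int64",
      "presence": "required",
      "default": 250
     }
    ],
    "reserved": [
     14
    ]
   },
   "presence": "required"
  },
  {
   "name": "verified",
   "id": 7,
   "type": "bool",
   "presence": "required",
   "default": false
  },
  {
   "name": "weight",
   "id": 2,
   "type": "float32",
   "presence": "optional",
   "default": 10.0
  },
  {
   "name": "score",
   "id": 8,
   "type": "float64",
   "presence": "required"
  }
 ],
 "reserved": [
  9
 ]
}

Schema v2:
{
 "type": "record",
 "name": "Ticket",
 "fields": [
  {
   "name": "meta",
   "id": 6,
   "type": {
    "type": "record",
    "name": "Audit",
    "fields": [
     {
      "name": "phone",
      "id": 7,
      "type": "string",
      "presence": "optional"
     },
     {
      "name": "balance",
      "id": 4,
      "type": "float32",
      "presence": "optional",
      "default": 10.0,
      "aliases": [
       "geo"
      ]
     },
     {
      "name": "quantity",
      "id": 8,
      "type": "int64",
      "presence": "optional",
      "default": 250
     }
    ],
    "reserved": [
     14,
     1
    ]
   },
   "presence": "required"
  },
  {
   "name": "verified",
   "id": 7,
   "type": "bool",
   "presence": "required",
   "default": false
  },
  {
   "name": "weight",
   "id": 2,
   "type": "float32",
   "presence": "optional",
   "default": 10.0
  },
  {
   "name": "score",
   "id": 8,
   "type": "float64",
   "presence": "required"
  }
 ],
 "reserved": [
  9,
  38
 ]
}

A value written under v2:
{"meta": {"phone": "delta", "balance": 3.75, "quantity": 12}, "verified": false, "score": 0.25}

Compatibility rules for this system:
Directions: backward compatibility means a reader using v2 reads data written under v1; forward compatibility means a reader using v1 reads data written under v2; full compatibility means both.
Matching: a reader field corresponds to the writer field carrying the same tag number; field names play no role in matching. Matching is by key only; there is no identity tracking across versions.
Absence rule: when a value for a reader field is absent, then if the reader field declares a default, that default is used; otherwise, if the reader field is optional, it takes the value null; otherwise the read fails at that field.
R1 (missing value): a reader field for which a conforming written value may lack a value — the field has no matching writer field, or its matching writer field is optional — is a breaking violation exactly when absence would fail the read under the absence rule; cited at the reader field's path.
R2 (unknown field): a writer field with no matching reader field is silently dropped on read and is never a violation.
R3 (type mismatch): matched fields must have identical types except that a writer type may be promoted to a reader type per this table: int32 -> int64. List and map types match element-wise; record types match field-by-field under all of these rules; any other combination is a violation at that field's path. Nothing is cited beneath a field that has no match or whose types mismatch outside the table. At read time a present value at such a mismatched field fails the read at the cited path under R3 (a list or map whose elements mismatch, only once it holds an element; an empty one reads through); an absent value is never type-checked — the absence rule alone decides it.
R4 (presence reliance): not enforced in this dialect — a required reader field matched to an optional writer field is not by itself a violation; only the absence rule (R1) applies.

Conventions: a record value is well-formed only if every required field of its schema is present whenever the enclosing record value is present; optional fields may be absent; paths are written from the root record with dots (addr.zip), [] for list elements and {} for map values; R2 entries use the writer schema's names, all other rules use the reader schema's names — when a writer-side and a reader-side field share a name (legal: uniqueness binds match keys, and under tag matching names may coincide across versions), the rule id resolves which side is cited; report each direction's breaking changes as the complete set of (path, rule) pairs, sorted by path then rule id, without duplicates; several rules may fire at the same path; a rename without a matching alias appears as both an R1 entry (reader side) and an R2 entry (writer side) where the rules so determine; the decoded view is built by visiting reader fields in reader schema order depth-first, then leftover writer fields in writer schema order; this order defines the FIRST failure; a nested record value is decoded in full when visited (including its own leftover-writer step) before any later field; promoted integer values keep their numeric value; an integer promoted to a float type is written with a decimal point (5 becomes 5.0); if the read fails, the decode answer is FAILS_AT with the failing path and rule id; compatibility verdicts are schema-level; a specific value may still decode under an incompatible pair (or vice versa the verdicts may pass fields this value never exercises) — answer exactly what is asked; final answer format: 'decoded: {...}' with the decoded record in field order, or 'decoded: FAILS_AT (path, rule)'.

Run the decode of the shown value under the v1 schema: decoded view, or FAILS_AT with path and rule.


decoded: {"meta": {"rating": null, "phone": "delta", "balance": 3.75, "quantity": 12}, "verified": false, "weight": 10.0, "score": 0.25}

in Ticket below, arrows point writer -> reader
decode (reader v1):
  meta.rating := null (not supplied -> null)
  meta.phone := "delta"
  meta.balance := 3.75
  meta.quantity := 12
  verified := false
  weight := 10.0 (no value, default fills)
  score := 0.25
  => decoded: {"meta": {"rating": null, "phone": "delta", "balance": 3.75, "quantity": 12}, "verified": false, "weight": 10.0, "score": 0.25}
the rest of the Ticket diff is inert for this question:
  field quantity in record Audit: required changed to optional -> fires no rule on Ticket under this dialect and leaves the result unchanged
  removed field rating from record Audit (its key 1 joins the reserved list) -> fires no rule on Ticket under this dialect and leaves the result unchanged


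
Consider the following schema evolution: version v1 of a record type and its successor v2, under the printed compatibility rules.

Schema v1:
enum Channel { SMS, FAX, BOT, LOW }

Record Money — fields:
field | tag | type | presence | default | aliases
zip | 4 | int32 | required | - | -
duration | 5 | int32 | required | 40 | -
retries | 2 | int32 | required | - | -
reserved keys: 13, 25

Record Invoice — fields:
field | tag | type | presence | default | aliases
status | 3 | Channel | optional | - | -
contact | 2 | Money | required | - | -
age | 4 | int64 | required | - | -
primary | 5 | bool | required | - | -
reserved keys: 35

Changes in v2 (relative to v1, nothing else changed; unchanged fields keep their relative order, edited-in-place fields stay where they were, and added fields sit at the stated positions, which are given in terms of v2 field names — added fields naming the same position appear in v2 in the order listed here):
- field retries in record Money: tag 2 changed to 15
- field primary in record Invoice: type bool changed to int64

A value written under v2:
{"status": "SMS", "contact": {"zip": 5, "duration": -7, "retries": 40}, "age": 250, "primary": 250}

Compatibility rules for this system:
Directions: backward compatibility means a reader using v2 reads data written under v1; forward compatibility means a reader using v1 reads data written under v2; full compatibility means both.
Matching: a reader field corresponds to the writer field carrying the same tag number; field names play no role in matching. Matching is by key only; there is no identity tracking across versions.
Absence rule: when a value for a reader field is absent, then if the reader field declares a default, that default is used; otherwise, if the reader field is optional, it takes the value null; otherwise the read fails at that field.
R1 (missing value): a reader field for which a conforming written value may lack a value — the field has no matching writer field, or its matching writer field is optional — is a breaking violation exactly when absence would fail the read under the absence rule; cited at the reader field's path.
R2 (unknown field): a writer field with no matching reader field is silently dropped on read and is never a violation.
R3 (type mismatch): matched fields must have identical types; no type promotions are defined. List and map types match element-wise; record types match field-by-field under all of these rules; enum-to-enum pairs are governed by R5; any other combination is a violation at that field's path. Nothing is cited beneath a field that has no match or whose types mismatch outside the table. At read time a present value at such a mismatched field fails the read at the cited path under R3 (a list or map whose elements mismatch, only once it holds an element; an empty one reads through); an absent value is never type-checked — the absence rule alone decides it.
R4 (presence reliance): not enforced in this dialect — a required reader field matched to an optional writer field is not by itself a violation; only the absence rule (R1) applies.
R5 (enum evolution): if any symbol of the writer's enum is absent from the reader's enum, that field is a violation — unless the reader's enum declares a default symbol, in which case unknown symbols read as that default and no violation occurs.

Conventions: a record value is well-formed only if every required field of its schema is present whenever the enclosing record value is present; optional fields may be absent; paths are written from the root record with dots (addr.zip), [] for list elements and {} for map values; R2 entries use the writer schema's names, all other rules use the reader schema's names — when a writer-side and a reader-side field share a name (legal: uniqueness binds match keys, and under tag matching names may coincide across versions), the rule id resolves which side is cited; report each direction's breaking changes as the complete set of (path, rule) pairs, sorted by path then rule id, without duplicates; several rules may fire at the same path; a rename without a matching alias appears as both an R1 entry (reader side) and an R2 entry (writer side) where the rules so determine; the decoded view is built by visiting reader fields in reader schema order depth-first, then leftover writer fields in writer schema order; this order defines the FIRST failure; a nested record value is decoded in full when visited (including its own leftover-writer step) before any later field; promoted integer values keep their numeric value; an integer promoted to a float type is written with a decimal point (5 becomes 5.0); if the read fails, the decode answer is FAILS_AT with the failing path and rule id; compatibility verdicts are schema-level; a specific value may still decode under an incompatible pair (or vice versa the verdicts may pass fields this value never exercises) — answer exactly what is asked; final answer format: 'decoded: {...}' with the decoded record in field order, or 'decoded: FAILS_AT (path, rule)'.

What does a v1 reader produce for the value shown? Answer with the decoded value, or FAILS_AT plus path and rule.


arrows below run writer -> reader for Invoice
migrating the Invoice value to v1:
  status := "SMS"
  contact.zip := 5
  contact.duration := -7
  read fails at contact.retries under R1 (no fill)
  => FAILS_AT (contact.retries, R1)
checking off the Invoice differences that do not matter here:
  field primary in record Invoice: type bool changed to int64 -> shifts the Invoice verdicts, not this decode

decoded: FAILS_AT (contact.retries, R1)


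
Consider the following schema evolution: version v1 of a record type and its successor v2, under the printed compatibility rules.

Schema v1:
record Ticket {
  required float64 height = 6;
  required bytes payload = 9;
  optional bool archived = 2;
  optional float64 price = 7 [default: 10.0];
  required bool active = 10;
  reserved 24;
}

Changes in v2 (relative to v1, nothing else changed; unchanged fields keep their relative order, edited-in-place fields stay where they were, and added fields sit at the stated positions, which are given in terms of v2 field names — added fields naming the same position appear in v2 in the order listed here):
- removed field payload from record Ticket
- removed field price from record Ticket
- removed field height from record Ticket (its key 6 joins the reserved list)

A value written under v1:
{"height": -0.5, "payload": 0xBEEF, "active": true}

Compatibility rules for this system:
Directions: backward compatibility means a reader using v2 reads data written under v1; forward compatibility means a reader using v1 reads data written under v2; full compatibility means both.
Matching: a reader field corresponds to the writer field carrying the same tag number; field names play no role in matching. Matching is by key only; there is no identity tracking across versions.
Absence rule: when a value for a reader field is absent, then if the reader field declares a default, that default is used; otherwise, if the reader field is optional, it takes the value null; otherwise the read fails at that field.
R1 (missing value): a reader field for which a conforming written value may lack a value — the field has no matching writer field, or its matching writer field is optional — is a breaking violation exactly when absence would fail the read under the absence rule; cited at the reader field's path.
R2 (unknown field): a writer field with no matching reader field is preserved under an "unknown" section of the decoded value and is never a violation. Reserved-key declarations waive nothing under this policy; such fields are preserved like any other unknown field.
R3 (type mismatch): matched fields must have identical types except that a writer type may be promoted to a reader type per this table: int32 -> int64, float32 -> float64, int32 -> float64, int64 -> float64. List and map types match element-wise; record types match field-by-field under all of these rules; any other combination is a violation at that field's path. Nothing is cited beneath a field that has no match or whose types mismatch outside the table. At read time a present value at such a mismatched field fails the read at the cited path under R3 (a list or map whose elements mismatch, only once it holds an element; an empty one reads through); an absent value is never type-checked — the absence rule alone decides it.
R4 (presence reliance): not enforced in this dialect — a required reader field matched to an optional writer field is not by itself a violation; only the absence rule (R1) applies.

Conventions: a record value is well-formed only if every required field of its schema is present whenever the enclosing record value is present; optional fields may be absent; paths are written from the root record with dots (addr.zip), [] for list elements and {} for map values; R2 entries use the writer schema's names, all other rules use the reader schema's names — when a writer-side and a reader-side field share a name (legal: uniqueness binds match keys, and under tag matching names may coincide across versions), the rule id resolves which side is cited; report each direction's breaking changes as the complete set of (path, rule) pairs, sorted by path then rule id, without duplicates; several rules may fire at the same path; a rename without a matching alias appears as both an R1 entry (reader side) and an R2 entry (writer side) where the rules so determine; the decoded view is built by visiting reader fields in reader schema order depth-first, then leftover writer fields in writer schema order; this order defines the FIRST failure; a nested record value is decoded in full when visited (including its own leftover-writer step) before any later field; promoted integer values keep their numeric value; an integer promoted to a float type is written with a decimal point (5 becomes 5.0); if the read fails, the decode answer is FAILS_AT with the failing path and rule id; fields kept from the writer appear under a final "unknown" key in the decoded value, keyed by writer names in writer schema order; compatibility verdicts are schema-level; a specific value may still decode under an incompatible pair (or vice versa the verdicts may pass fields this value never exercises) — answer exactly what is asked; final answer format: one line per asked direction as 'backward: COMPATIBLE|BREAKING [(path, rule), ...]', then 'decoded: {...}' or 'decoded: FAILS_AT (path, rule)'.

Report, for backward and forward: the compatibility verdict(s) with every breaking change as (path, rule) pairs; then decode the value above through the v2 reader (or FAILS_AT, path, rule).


backward: COMPATIBLE []; forward: BREAKING [(height, R1), (payload, R1)]; decoded: {"archived": null, "active": true, "unknown": {"height": -0.5, "payload": 0xBEEF}}

in Ticket below, arrows point writer -> reader
backward pass over Ticket, reader schema v2, writer schema v1:
  archived: bool -> bool, writer optional; from archived
  active: bool -> bool, writer required; from active
  leftover writer field: height
  leftover writer field: payload
  leftover writer field: price
  => backward verdict for Ticket: COMPATIBLE, no violations
forward pass over Ticket, reader schema v1, writer schema v2:
  height has no writer counterpart
  payload has no writer counterpart
  archived: bool -> bool, writer optional; from archived
  price has no writer counterpart
  active: bool -> bool, writer required; from active
  breaking: (height, R1)
  breaking: (payload, R1)
  forward on Ticket therefore BREAKING (2)
decoding the Ticket value with the v2 reader:
  archived := null (not supplied -> null)
  active := true
  writer height: kept under "unknown"
  writer payload: kept under "unknown"
  => decoded: {"archived": null, "active": true, "unknown": {"height": -0.5, "payload": 0xBEEF}}


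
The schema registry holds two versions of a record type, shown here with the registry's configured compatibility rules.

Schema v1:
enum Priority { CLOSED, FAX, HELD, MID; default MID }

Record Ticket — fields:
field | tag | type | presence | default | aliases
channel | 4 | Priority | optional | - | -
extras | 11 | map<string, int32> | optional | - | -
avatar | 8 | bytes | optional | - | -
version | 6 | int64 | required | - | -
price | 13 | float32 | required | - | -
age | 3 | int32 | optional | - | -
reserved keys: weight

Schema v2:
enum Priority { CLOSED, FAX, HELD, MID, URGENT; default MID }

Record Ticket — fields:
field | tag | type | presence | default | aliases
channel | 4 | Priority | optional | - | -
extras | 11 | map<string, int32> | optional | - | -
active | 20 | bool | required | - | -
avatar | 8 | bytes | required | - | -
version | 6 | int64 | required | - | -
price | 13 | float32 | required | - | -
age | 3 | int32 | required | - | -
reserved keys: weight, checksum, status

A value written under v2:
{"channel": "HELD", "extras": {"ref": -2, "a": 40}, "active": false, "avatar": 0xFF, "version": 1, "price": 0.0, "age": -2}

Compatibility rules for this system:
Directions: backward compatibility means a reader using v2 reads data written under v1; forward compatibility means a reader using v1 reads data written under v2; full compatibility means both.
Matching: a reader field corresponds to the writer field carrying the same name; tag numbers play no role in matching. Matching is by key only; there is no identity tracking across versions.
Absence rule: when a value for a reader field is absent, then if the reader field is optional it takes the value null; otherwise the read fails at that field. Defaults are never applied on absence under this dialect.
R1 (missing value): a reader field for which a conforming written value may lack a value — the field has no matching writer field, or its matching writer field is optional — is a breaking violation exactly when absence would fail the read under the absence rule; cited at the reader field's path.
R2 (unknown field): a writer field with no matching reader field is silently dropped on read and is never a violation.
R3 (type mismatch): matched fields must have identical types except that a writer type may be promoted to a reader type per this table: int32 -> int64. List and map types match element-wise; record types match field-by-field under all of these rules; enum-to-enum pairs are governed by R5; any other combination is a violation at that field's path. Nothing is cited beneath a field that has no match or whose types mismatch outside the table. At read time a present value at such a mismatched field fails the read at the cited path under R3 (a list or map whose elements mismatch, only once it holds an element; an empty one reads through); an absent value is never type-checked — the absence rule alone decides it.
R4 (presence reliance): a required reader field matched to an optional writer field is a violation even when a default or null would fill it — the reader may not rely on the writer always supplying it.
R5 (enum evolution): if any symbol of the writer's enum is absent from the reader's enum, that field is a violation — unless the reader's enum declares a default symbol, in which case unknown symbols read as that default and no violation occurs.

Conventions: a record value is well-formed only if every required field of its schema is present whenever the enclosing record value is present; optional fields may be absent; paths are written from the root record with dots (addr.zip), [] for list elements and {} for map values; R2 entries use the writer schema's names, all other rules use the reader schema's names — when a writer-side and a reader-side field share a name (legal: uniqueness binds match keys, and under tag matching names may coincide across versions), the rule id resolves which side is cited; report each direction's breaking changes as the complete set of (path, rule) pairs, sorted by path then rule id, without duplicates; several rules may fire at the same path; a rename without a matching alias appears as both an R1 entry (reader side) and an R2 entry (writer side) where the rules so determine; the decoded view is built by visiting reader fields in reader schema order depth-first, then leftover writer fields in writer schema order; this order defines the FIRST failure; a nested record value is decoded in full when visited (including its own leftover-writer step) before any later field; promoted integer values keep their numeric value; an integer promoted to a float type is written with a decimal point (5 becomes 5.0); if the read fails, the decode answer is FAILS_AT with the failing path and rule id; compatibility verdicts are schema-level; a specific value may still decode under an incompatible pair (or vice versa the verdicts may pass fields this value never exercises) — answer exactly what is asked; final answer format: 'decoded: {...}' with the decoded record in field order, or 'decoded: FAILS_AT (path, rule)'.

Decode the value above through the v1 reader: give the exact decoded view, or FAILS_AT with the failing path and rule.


arrows below run writer -> reader for Ticket
decode (reader v1):
  channel := "HELD"
  extras := {"ref": -2, "a": 40}
  avatar := 0xFF
  version := 1
  price := 0.0
  age := -2
  writer active: unmatched, discarded
  => decoded: {"channel": "HELD", "extras": {"ref": -2, "a": 40}, "avatar": 0xFF, "version": 1, "price": 0.0, "age": -2}
ruling out the remaining Ticket differences:
  field age in record Ticket: optional changed to required -> changes Ticket's schema-level verdicts only — the decode of this value is the same
  added field active to record Ticket: required bool, tag 20 (in v2 it sits immediately before avatar) -> changes Ticket's schema-level verdicts only — the decode of this value is the same
  field avatar in record Ticket: optional changed to required -> changes Ticket's schema-level verdicts only — the decode of this value is the same
  enum Priority (field channel in record Ticket): symbol URGENT added -> fires no rule on Ticket under this dialect and leaves the result unchanged

decoded: {"channel": "HELD", "extras": {"ref": -2, "a": 40}, "avatar": 0xFF, "version": 1, "price": 0.0, "age": -2}


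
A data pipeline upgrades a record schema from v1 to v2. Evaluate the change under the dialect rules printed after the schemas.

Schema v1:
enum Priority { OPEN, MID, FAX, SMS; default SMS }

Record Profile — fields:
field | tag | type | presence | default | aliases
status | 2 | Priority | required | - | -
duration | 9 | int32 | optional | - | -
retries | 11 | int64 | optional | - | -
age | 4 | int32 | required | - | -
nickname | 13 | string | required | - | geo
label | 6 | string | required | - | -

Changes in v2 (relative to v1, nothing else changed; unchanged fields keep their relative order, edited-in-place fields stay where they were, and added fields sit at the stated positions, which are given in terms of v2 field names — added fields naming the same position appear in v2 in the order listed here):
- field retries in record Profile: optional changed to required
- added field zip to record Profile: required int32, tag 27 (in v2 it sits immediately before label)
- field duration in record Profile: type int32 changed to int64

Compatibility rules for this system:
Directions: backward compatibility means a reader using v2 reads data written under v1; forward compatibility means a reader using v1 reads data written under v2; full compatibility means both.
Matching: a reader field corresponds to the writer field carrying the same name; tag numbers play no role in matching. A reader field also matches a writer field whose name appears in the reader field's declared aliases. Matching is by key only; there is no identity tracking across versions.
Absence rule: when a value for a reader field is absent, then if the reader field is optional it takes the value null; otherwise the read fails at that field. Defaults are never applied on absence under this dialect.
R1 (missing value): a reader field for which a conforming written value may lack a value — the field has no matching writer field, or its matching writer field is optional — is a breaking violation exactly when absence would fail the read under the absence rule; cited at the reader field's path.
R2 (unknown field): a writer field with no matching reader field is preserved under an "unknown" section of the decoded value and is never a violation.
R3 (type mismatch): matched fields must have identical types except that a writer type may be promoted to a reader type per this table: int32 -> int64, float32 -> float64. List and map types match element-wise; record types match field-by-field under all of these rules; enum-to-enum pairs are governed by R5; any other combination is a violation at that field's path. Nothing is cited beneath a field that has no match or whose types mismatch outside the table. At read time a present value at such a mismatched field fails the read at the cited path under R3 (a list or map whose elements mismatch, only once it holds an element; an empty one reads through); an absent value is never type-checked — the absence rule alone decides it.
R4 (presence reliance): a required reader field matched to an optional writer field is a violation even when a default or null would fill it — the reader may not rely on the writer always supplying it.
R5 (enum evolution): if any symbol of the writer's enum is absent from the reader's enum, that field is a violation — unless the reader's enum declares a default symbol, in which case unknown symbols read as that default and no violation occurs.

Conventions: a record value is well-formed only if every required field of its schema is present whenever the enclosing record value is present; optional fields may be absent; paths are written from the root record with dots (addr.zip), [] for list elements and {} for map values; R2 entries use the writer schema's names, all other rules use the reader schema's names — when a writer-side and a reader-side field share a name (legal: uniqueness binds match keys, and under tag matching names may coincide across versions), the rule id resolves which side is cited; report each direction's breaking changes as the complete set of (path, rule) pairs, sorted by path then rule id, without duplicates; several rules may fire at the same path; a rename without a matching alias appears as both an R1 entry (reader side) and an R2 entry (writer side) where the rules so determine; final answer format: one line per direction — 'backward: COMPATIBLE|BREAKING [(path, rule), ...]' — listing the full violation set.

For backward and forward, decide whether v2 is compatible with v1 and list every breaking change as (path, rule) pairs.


backward: BREAKING [(retries, R1), (retries, R4), (zip, R1)]; forward: BREAKING [(duration, R3)]

in Profile below, arrows point writer -> reader
backward pass over Profile, reader schema v2, writer schema v1:
  status: paired with writer status (Priority -> Priority; writer required)
  duration: paired with writer duration (int32 -> int64; writer optional)
  retries: paired with writer retries (int64 -> int64; writer optional)
  age: paired with writer age (int32 -> int32; writer required)
  nickname: paired with writer nickname (string -> string; writer required)
  zip: no writer-side match
  label: paired with writer label (string -> string; writer required)
  R1 fires at retries
  R4 fires at retries
  R1 fires at zip
  => 3 violation(s): backward is BREAKING for Profile
forward pass over Profile, reader schema v1, writer schema v2:
  status: paired with writer status (Priority -> Priority; writer required)
  duration: paired with writer duration (int64 -> int32; writer optional)
  retries: paired with writer retries (int64 -> int64; writer required)
  age: paired with writer age (int32 -> int32; writer required)
  nickname: paired with writer nickname (string -> string; writer required)
  label: paired with writer label (string -> string; writer required)
  leftover writer field: zip
  R3 fires at duration
  => 1 violation(s): forward is BREAKING for Profile


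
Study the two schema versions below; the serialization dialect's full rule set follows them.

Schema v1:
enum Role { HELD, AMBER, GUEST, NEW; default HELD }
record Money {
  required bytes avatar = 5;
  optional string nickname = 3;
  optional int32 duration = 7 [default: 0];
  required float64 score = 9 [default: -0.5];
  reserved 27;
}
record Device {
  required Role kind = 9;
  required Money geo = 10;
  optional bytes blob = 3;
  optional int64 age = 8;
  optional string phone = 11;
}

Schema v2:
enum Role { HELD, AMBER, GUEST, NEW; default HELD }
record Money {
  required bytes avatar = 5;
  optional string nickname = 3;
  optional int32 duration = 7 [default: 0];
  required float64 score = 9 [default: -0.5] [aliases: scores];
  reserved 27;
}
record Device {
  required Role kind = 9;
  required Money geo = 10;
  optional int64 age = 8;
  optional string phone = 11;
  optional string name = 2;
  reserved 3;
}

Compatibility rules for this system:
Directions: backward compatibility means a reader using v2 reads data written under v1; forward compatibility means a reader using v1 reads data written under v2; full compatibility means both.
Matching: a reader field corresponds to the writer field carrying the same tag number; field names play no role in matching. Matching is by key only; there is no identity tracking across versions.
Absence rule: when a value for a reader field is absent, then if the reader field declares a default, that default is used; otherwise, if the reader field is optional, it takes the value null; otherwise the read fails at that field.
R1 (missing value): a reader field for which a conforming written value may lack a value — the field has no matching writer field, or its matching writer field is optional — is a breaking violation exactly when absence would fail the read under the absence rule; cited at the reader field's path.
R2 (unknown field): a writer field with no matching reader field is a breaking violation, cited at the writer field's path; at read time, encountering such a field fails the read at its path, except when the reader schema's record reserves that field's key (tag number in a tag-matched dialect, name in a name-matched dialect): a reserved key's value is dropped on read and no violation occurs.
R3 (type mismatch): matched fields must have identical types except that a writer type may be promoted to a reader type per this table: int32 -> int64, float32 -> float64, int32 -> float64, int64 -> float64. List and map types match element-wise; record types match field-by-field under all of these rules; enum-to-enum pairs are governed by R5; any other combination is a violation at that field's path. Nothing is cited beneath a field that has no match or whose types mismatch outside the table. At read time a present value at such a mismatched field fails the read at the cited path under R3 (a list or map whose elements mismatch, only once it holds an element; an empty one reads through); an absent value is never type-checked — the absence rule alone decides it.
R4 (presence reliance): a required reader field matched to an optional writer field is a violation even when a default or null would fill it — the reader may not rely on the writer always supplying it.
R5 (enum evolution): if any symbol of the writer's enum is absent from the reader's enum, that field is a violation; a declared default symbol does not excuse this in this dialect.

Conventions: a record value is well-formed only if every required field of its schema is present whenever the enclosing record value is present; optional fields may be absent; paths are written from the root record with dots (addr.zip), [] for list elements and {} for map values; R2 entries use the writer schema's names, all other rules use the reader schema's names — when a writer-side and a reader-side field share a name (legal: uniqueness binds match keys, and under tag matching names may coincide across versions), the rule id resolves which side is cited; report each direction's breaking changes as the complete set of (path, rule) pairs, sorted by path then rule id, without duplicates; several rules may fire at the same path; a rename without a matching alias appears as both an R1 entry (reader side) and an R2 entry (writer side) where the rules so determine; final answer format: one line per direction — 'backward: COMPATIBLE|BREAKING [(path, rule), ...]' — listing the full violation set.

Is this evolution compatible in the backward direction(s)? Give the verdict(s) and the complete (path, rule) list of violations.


backward: COMPATIBLE []

each type pair in Device: writer, then reader
backward on Device — v2 reading data written by v1:
  kind <- kind (Role -> Role, writer required)
  geo <- geo (Money -> Money, writer required)
  age <- age (int64 -> int64, writer optional)
  phone <- phone (string -> string, writer optional)
  no writer field matches reader name
  writer blob: unknown to reader
  geo.avatar <- geo.avatar (bytes -> bytes, writer required)
  geo.nickname <- geo.nickname (string -> string, writer optional)
  geo.duration <- geo.duration (int32 -> int32, writer optional)
  geo.score <- geo.score (float64 -> float64, writer required)
  nothing fires on Device: backward is COMPATIBLE
remaining Device differences; none change what is asked:
  added field name to record Device: optional string, tag 2 (in v2 it sits last) -> affects forward compatibility only, which is not asked
  removed field blob from record Device (its key 3 joins the reserved list) -> no rule fires on it in Device's dialect; the asked verdict holds
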